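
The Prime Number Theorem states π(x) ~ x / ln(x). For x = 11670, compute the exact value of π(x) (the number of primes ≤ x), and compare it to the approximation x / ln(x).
π(11670) = 1400;  x/ln(x) ≈ 1246.16;  relative error ≈ 10.99%.

Directly count primes up to 11670: π(11670) = 1400. The PNT approximation gives 11670/ln(11670) ≈ 11670/9.36478 ≈ 1246.16. Relative error (π(x) − x/ln(x)) / π(x) ≈ 10.99%; the approximation is known to undercount slightly (Li(x) is a better estimate).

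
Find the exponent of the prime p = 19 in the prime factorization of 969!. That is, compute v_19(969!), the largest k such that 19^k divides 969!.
v_19(969!) = 53

Legendre's formula: v_p(n!) = Σ_{k ≥ 1} ⌊n / p^k⌋. For p = 19, n = 969, the terms are:
  ⌊969/19^1⌋ = ⌊969/19⌋ = 51
  ⌊969/19^2⌋ = ⌊969/361⌋ = 2
(the next term ⌊969/19^3⌋ = 0, terminating the sum). Summing: v_19(969!) = 51 + 2 = 53.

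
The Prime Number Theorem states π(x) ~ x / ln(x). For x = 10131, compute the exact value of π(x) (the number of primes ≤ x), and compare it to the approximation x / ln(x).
π(10131) = 1242;  x/ln(x) ≈ 1098.41;  relative error ≈ 11.56%.

Directly count primes up to 10131: π(10131) = 1242. The PNT approximation gives 10131/ln(10131) ≈ 10131/9.22336 ≈ 1098.41. Relative error (π(x) − x/ln(x)) / π(x) ≈ 11.56%; the approximation is known to undercount slightly (Li(x) is a better estimate).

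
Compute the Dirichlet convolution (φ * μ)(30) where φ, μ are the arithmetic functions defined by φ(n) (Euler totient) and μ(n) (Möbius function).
(φ * μ)(30) = 0

Divisors of 30: [1, 2, 3, 5, 6, 10, 15, 30]. For each d | 30:
  d = 1: φ(1) · μ(30/1) = 1 · -1 = -1
  d = 2: φ(2) · μ(30/2) = 1 · 1 = 1
  d = 3: φ(3) · μ(30/3) = 2 · 1 = 2
  d = 5: φ(5) · μ(30/5) = 4 · 1 = 4
  d = 6: φ(6) · μ(30/6) = 2 · -1 = -2
  d = 10: φ(10) · μ(30/10) = 4 · -1 = -4
  d = 15: φ(15) · μ(30/15) = 8 · -1 = -8
  d = 30: φ(30) · μ(30/30) = 8 · 1 = 8
Summing: (φ * μ)(30) = -1 + 1 + 2 + 4 + -2 + -4 + -8 + 8 = 0.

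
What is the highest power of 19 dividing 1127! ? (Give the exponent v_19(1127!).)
v_19(1127!) = 62

Legendre's formula: v_p(n!) = Σ_{k ≥ 1} ⌊n / p^k⌋. For p = 19, n = 1127, the terms are:
  ⌊1127/19^1⌋ = ⌊1127/19⌋ = 59
  ⌊1127/19^2⌋ = ⌊1127/361⌋ = 3
(the next term ⌊1127/19^3⌋ = 0, terminating the sum). Summing: v_19(1127!) = 59 + 3 = 62.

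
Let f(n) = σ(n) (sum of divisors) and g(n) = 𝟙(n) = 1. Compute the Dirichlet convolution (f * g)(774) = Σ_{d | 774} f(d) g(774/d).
(σ * 𝟙)(774) = 3240

Divisors of 774: [1, 2, 3, 6, 9, 18, 43, 86, 129, 258, 387, 774]. For each d | 774:
  d = 1: σ(1) · 𝟙(774/1) = 1 · 1 = 1
  d = 2: σ(2) · 𝟙(774/2) = 3 · 1 = 3
  d = 3: σ(3) · 𝟙(774/3) = 4 · 1 = 4
  d = 6: σ(6) · 𝟙(774/6) = 12 · 1 = 12
  d = 9: σ(9) · 𝟙(774/9) = 13 · 1 = 13
  d = 18: σ(18) · 𝟙(774/18) = 39 · 1 = 39
  d = 43: σ(43) · 𝟙(774/43) = 44 · 1 = 44
  d = 86: σ(86) · 𝟙(774/86) = 132 · 1 = 132
  d = 129: σ(129) · 𝟙(774/129) = 176 · 1 = 176
  d = 258: σ(258) · 𝟙(774/258) = 528 · 1 = 528
  d = 387: σ(387) · 𝟙(774/387) = 572 · 1 = 572
  d = 774: σ(774) · 𝟙(774/774) = 1716 · 1 = 1716
Summing: (σ * 𝟙)(774) = 1 + 3 + 4 + 12 + 13 + 39 + 44 + 132 + 176 + 528 + 572 + 1716 = 3240.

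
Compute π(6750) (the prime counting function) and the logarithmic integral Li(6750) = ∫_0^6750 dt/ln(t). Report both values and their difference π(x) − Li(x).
π(6750) = 869;  Li(6750) ≈ 886.04;  π(x) − Li(x) ≈ -17.04.

Direct count of primes ≤ 6750 gives π(6750) = 869. Numerical evaluation of the logarithmic integral gives Li(6750) ≈ 886.04. The difference π(x) − Li(x) ≈ -17.04 is typically negative for small/moderate x (Li(x) overestimates), though Littlewood's theorem shows this sign changes infinitely often.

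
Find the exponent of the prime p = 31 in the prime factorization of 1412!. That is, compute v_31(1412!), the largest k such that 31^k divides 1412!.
v_31(1412!) = 46

Legendre's formula: v_p(n!) = Σ_{k ≥ 1} ⌊n / p^k⌋. For p = 31, n = 1412, the terms are:
  ⌊1412/31^1⌋ = ⌊1412/31⌋ = 45
  ⌊1412/31^2⌋ = ⌊1412/961⌋ = 1
(the next term ⌊1412/31^3⌋ = 0, terminating the sum). Summing: v_31(1412!) = 45 + 1 = 46.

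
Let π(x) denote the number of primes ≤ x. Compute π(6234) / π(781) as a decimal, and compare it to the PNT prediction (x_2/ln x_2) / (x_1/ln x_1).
π(6234)/π(781) = 811/137 ≈ 5.9197;  PNT prediction ≈ 6.0845.

π(781) = 137 and π(6234) = 811, so π(6234)/π(781) ≈ 5.9197. The PNT-predicted ratio is (6234/ln(6234)) / (781/ln(781)) ≈ 6.0845. The two agree to within a few percent, as expected.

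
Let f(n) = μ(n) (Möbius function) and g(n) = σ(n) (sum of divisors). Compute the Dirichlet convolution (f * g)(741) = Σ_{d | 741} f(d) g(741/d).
(μ * σ)(741) = 741

Divisors of 741: [1, 3, 13, 19, 39, 57, 247, 741]. For each d | 741:
  d = 1: μ(1) · σ(741/1) = 1 · 1120 = 1120
  d = 3: μ(3) · σ(741/3) = -1 · 280 = -280
  d = 13: μ(13) · σ(741/13) = -1 · 80 = -80
  d = 19: μ(19) · σ(741/19) = -1 · 56 = -56
  d = 39: μ(39) · σ(741/39) = 1 · 20 = 20
  d = 57: μ(57) · σ(741/57) = 1 · 14 = 14
  d = 247: μ(247) · σ(741/247) = 1 · 4 = 4
  d = 741: μ(741) · σ(741/741) = -1 · 1 = -1
Summing: (μ * σ)(741) = 1120 + -280 + -80 + -56 + 20 + 14 + 4 + -1 = 741.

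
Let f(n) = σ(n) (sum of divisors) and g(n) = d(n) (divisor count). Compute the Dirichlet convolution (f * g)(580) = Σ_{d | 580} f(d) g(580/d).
(σ * d)(580) = 4096

Divisors of 580: [1, 2, 4, 5, 10, 20, 29, 58, 116, 145, 290, 580]. For each d | 580:
  d = 1: σ(1) · d(580/1) = 1 · 12 = 12
  d = 2: σ(2) · d(580/2) = 3 · 8 = 24
  d = 4: σ(4) · d(580/4) = 7 · 4 = 28
  d = 5: σ(5) · d(580/5) = 6 · 6 = 36
  d = 10: σ(10) · d(580/10) = 18 · 4 = 72
  d = 20: σ(20) · d(580/20) = 42 · 2 = 84
  d = 29: σ(29) · d(580/29) = 30 · 6 = 180
  d = 58: σ(58) · d(580/58) = 90 · 4 = 360
  d = 116: σ(116) · d(580/116) = 210 · 2 = 420
  d = 145: σ(145) · d(580/145) = 180 · 3 = 540
  d = 290: σ(290) · d(580/290) = 540 · 2 = 1080
  d = 580: σ(580) · d(580/580) = 1260 · 1 = 1260
Summing: (σ * d)(580) = 12 + 24 + 28 + 36 + 72 + 84 + 180 + 360 + 420 + 540 + 1080 + 1260 = 4096.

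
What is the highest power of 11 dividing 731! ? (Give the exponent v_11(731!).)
v_11(731!) = 72

Legendre's formula: v_p(n!) = Σ_{k ≥ 1} ⌊n / p^k⌋. For p = 11, n = 731, the terms are:
  ⌊731/11^1⌋ = ⌊731/11⌋ = 66
  ⌊731/11^2⌋ = ⌊731/121⌋ = 6
(the next term ⌊731/11^3⌋ = 0, terminating the sum). Summing: v_11(731!) = 66 + 6 = 72.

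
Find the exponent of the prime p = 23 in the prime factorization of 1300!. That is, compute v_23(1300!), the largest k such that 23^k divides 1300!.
v_23(1300!) = 58

Legendre's formula: v_p(n!) = Σ_{k ≥ 1} ⌊n / p^k⌋. For p = 23, n = 1300, the terms are:
  ⌊1300/23^1⌋ = ⌊1300/23⌋ = 56
  ⌊1300/23^2⌋ = ⌊1300/529⌋ = 2
(the next term ⌊1300/23^3⌋ = 0, terminating the sum). Summing: v_23(1300!) = 56 + 2 = 58.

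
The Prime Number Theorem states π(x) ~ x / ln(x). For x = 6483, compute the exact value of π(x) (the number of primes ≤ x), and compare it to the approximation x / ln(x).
π(6483) = 841;  x/ln(x) ≈ 738.64;  relative error ≈ 12.17%.

Directly count primes up to 6483: π(6483) = 841. The PNT approximation gives 6483/ln(6483) ≈ 6483/8.77694 ≈ 738.64. Relative error (π(x) − x/ln(x)) / π(x) ≈ 12.17%; the approximation is known to undercount slightly (Li(x) is a better estimate).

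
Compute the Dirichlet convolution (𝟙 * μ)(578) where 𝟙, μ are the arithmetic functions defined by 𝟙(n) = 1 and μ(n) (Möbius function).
(𝟙 * μ)(578) = 0

Divisors of 578: [1, 2, 17, 34, 289, 578]. For each d | 578:
  d = 1: 𝟙(1) · μ(578/1) = 1 · 0 = 0
  d = 2: 𝟙(2) · μ(578/2) = 1 · 0 = 0
  d = 17: 𝟙(17) · μ(578/17) = 1 · 1 = 1
  d = 34: 𝟙(34) · μ(578/34) = 1 · -1 = -1
  d = 289: 𝟙(289) · μ(578/289) = 1 · -1 = -1
  d = 578: 𝟙(578) · μ(578/578) = 1 · 1 = 1
Summing: (𝟙 * μ)(578) = 0 + 0 + 1 + -1 + -1 + 1 = 0.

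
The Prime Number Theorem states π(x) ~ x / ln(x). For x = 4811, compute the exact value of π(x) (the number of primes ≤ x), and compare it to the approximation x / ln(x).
π(4811) = 647;  x/ln(x) ≈ 567.42;  relative error ≈ 12.30%.

Directly count primes up to 4811: π(4811) = 647. The PNT approximation gives 4811/ln(4811) ≈ 4811/8.47866 ≈ 567.42. Relative error (π(x) − x/ln(x)) / π(x) ≈ 12.30%; the approximation is known to undercount slightly (Li(x) is a better estimate).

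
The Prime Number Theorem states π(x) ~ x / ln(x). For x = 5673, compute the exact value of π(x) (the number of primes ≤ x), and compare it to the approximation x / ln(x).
π(5673) = 747;  x/ln(x) ≈ 656.33;  relative error ≈ 12.14%.

Directly count primes up to 5673: π(5673) = 747. The PNT approximation gives 5673/ln(5673) ≈ 5673/8.64347 ≈ 656.33. Relative error (π(x) − x/ln(x)) / π(x) ≈ 12.14%; the approximation is known to undercount slightly (Li(x) is a better estimate).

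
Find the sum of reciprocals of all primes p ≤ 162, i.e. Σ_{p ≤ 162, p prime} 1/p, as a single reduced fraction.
Σ 1/p = 67195167335560670940823020383181530154843058347995389615845419/35375166993717494840635767087951744212057570647889977422429870

π(162) = 37, so the primes ≤ 162 are [2, 3, 5, 7, 11, 13, 17, 19, 23, 29, 31, 37, 41, 43, 47, 53, 59, 61, 67, 71, 73, 79, 83, 89, 97, 101, 103, 107, 109, 113, 127, 131, 137, 139, 149, 151, 157]. Summing 1/p over these primes: 67195167335560670940823020383181530154843058347995389615845419/35375166993717494840635767087951744212057570647889977422429870 ≈ 1.8995. Mertens estimate ln ln(162) + 0.2615 ≈ 1.8883.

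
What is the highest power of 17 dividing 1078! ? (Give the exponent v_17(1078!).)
v_17(1078!) = 66

Legendre's formula: v_p(n!) = Σ_{k ≥ 1} ⌊n / p^k⌋. For p = 17, n = 1078, the terms are:
  ⌊1078/17^1⌋ = ⌊1078/17⌋ = 63
  ⌊1078/17^2⌋ = ⌊1078/289⌋ = 3
(the next term ⌊1078/17^3⌋ = 0, terminating the sum). Summing: v_17(1078!) = 63 + 3 = 66.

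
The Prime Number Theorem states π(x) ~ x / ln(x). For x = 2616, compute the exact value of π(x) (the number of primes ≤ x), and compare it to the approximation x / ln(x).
π(2616) = 379;  x/ln(x) ≈ 332.43;  relative error ≈ 12.29%.

Directly count primes up to 2616: π(2616) = 379. The PNT approximation gives 2616/ln(2616) ≈ 2616/7.86940 ≈ 332.43. Relative error (π(x) − x/ln(x)) / π(x) ≈ 12.29%; the approximation is known to undercount slightly (Li(x) is a better estimate).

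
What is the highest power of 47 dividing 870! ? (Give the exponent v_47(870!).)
v_47(870!) = 18

Legendre's formula: v_p(n!) = Σ_{k ≥ 1} ⌊n / p^k⌋. For p = 47, n = 870, the terms are:
  ⌊870/47^1⌋ = ⌊870/47⌋ = 18
(the next term ⌊870/47^2⌋ = 0, terminating the sum). Summing: v_47(870!) = 18 = 18.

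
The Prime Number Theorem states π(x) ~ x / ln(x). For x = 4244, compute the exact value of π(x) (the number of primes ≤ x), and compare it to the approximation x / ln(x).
π(4244) = 582;  x/ln(x) ≈ 508.07;  relative error ≈ 12.70%.

Directly count primes up to 4244: π(4244) = 582. The PNT approximation gives 4244/ln(4244) ≈ 4244/8.35326 ≈ 508.07. Relative error (π(x) − x/ln(x)) / π(x) ≈ 12.70%; the approximation is known to undercount slightly (Li(x) is a better estimate).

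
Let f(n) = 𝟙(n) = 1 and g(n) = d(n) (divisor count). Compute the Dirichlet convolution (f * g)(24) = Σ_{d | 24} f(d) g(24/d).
(𝟙 * d)(24) = 30

Divisors of 24: [1, 2, 3, 4, 6, 8, 12, 24]. For each d | 24:
  d = 1: 𝟙(1) · d(24/1) = 1 · 8 = 8
  d = 2: 𝟙(2) · d(24/2) = 1 · 6 = 6
  d = 3: 𝟙(3) · d(24/3) = 1 · 4 = 4
  d = 4: 𝟙(4) · d(24/4) = 1 · 4 = 4
  d = 6: 𝟙(6) · d(24/6) = 1 · 3 = 3
  d = 8: 𝟙(8) · d(24/8) = 1 · 2 = 2
  d = 12: 𝟙(12) · d(24/12) = 1 · 2 = 2
  d = 24: 𝟙(24) · d(24/24) = 1 · 1 = 1
Summing: (𝟙 * d)(24) = 8 + 6 + 4 + 4 + 3 + 2 + 2 + 1 = 30.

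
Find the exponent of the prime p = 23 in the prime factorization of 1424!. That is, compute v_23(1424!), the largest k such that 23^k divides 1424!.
v_23(1424!) = 63

Legendre's formula: v_p(n!) = Σ_{k ≥ 1} ⌊n / p^k⌋. For p = 23, n = 1424, the terms are:
  ⌊1424/23^1⌋ = ⌊1424/23⌋ = 61
  ⌊1424/23^2⌋ = ⌊1424/529⌋ = 2
(the next term ⌊1424/23^3⌋ = 0, terminating the sum). Summing: v_23(1424!) = 61 + 2 = 63.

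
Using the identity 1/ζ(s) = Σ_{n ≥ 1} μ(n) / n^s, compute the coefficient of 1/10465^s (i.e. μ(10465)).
μ(10465) = 1

Factor n = 10465 = 5 · 7 · 13 · 23. μ(n) = 0 if any exponent ≥ 2 (not squarefree); otherwise μ(n) = (−1)^{ω(n)} where ω(n) is the number of distinct prime factors. Applying: μ(10465) = 1.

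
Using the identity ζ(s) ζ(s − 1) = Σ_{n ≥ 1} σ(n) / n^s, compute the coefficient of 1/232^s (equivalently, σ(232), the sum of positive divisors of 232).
σ(232) = 450

In the product (Σ m^0/m^s)(Σ k / k^s) = Σ (Σ_{d | n} d) / n^s, the coefficient of 1/n^s is σ(n) = Σ_{d | n} d. For n = 232, divisors are [1, 2, 4, 8, 29, 58, 116, 232]; summing: σ(232) = 450.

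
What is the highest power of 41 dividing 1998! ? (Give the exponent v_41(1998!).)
v_41(1998!) = 49

Legendre's formula: v_p(n!) = Σ_{k ≥ 1} ⌊n / p^k⌋. For p = 41, n = 1998, the terms are:
  ⌊1998/41^1⌋ = ⌊1998/41⌋ = 48
  ⌊1998/41^2⌋ = ⌊1998/1681⌋ = 1
(the next term ⌊1998/41^3⌋ = 0, terminating the sum). Summing: v_41(1998!) = 48 + 1 = 49.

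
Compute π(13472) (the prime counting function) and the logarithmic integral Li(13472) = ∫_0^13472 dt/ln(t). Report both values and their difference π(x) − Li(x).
π(13472) = 1597;  Li(13472) ≈ 1616.84;  π(x) − Li(x) ≈ -19.84.

Direct count of primes ≤ 13472 gives π(13472) = 1597. Numerical evaluation of the logarithmic integral gives Li(13472) ≈ 1616.84. The difference π(x) − Li(x) ≈ -19.84 is typically negative for small/moderate x (Li(x) overestimates), though Littlewood's theorem shows this sign changes infinitely often.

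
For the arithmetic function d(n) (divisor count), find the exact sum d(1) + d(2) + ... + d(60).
Σ_{n ≤ 60} d(n) = 261

Compute d(n) for each 1 ≤ n ≤ 60: d(1) = 1, d(2) = 2, d(3) = 2, d(4) = 3, d(5) = 2, d(6) = 4, d(7) = 2, d(8) = 4, d(9) = 3, d(10) = 4, d(11) = 2, d(12) = 6, d(13) = 2, d(14) = 4, d(15) = 4, d(16) = 5, d(17) = 2, d(18) = 6, d(19) = 2, d(20) = 6, d(21) = 4, d(22) = 4, d(23) = 2, d(24) = 8, d(25) = 3, d(26) = 4, d(27) = 4, d(28) = 6, d(29) = 2, d(30) = 8, d(31) = 2, d(32) = 6, d(33) = 4, d(34) = 4, d(35) = 4, d(36) = 9, d(37) = 2, d(38) = 4, d(39) = 4, d(40) = 8, d(41) = 2, d(42) = 8, d(43) = 2, d(44) = 6, d(45) = 6, d(46) = 4, d(47) = 2, d(48) = 10, d(49) = 3, d(50) = 6, d(51) = 4, d(52) = 6, d(53) = 2, d(54) = 8, d(55) = 4, d(56) = 8, d(57) = 4, d(58) = 4, d(59) = 2, d(60) = 12. Summing all 60 values: 261. (Dirichlet's divisor formula: Σ_{n ≤ x} d(n) = x ln(x) + (2γ − 1) x + O(√x). For x = 60, the asymptotic estimate is ≈ 254.93.)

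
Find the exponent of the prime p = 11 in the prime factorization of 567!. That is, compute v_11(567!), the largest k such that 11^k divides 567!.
v_11(567!) = 55

Legendre's formula: v_p(n!) = Σ_{k ≥ 1} ⌊n / p^k⌋. For p = 11, n = 567, the terms are:
  ⌊567/11^1⌋ = ⌊567/11⌋ = 51
  ⌊567/11^2⌋ = ⌊567/121⌋ = 4
(the next term ⌊567/11^3⌋ = 0, terminating the sum). Summing: v_11(567!) = 51 + 4 = 55.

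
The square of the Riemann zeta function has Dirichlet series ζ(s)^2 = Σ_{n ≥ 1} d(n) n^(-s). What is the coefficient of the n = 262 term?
d(262) = 4

ζ(s)^2 = (Σ 1/m^s)(Σ 1/k^s). The coefficient of 1/n^s in the product is the number of ordered pairs (m, k) with mk = n, which equals d(n). For n = 262, divisors are [1, 2, 131, 262], so d(262) = 4.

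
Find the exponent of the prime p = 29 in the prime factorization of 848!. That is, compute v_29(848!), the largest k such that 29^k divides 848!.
v_29(848!) = 30

Legendre's formula: v_p(n!) = Σ_{k ≥ 1} ⌊n / p^k⌋. For p = 29, n = 848, the terms are:
  ⌊848/29^1⌋ = ⌊848/29⌋ = 29
  ⌊848/29^2⌋ = ⌊848/841⌋ = 1
(the next term ⌊848/29^3⌋ = 0, terminating the sum). Summing: v_29(848!) = 29 + 1 = 30.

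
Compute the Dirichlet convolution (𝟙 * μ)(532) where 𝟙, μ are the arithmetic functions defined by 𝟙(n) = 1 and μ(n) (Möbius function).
(𝟙 * μ)(532) = 0

Divisors of 532: [1, 2, 4, 7, 14, 19, 28, 38, 76, 133, 266, 532]. For each d | 532:
  d = 1: 𝟙(1) · μ(532/1) = 1 · 0 = 0
  d = 2: 𝟙(2) · μ(532/2) = 1 · -1 = -1
  d = 4: 𝟙(4) · μ(532/4) = 1 · 1 = 1
  d = 7: 𝟙(7) · μ(532/7) = 1 · 0 = 0
  d = 14: 𝟙(14) · μ(532/14) = 1 · 1 = 1
  d = 19: 𝟙(19) · μ(532/19) = 1 · 0 = 0
  d = 28: 𝟙(28) · μ(532/28) = 1 · -1 = -1
  d = 38: 𝟙(38) · μ(532/38) = 1 · 1 = 1
  d = 76: 𝟙(76) · μ(532/76) = 1 · -1 = -1
  d = 133: 𝟙(133) · μ(532/133) = 1 · 0 = 0
  d = 266: 𝟙(266) · μ(532/266) = 1 · -1 = -1
  d = 532: 𝟙(532) · μ(532/532) = 1 · 1 = 1
Summing: (𝟙 * μ)(532) = 0 + -1 + 1 + 0 + 1 + 0 + -1 + 1 + -1 + 0 + -1 + 1 = 0.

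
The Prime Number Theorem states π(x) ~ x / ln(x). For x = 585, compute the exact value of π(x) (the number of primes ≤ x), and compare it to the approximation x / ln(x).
π(585) = 106;  x/ln(x) ≈ 91.81;  relative error ≈ 13.38%.

Directly count primes up to 585: π(585) = 106. The PNT approximation gives 585/ln(585) ≈ 585/6.37161 ≈ 91.81. Relative error (π(x) − x/ln(x)) / π(x) ≈ 13.38%; the approximation is known to undercount slightly (Li(x) is a better estimate).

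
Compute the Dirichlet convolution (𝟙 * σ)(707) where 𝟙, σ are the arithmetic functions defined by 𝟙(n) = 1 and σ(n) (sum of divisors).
(𝟙 * σ)(707) = 927

Divisors of 707: [1, 7, 101, 707]. For each d | 707:
  d = 1: 𝟙(1) · σ(707/1) = 1 · 816 = 816
  d = 7: 𝟙(7) · σ(707/7) = 1 · 102 = 102
  d = 101: 𝟙(101) · σ(707/101) = 1 · 8 = 8
  d = 707: 𝟙(707) · σ(707/707) = 1 · 1 = 1
Summing: (𝟙 * σ)(707) = 816 + 102 + 8 + 1 = 927.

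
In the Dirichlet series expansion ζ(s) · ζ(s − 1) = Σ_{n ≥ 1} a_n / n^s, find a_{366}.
σ(366) = 744

In the product (Σ m^0/m^s)(Σ k / k^s) = Σ (Σ_{d | n} d) / n^s, the coefficient of 1/n^s is σ(n) = Σ_{d | n} d. For n = 366, divisors are [1, 2, 3, 6, 61, 122, 183, 366]; summing: σ(366) = 744.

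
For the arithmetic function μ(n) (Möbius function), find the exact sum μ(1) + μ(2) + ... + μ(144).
Σ_{n ≤ 144} μ(n) = -1

Compute μ(n) for each 1 ≤ n ≤ 144: μ(1) = 1, μ(2) = -1, μ(3) = -1, μ(4) = 0, μ(5) = -1, μ(6) = 1, μ(7) = -1, μ(8) = 0, μ(9) = 0, μ(10) = 1, μ(11) = -1, μ(12) = 0, μ(13) = -1, μ(14) = 1, μ(15) = 1, μ(16) = 0, μ(17) = -1, μ(18) = 0, μ(19) = -1, μ(20) = 0, μ(21) = 1, μ(22) = 1, μ(23) = -1, μ(24) = 0, μ(25) = 0, μ(26) = 1, μ(27) = 0, μ(28) = 0, μ(29) = -1, μ(30) = -1, μ(31) = -1, μ(32) = 0, μ(33) = 1, μ(34) = 1, μ(35) = 1, μ(36) = 0, μ(37) = -1, μ(38) = 1, μ(39) = 1, μ(40) = 0, μ(41) = -1, μ(42) = -1, μ(43) = -1, μ(44) = 0, μ(45) = 0, μ(46) = 1, μ(47) = -1, μ(48) = 0, μ(49) = 0, μ(50) = 0, μ(51) = 1, μ(52) = 0, μ(53) = -1, μ(54) = 0, μ(55) = 1, μ(56) = 0, μ(57) = 1, μ(58) = 1, μ(59) = -1, μ(60) = 0, μ(61) = -1, μ(62) = 1, μ(63) = 0, μ(64) = 0, μ(65) = 1, μ(66) = -1, μ(67) = -1, μ(68) = 0, μ(69) = 1, μ(70) = -1, μ(71) = -1, μ(72) = 0, μ(73) = -1, μ(74) = 1, μ(75) = 0, μ(76) = 0, μ(77) = 1, μ(78) = -1, μ(79) = -1, μ(80) = 0, μ(81) = 0, μ(82) = 1, μ(83) = -1, μ(84) = 0, μ(85) = 1, μ(86) = 1, μ(87) = 1, μ(88) = 0, μ(89) = -1, μ(90) = 0, μ(91) = 1, μ(92) = 0, μ(93) = 1, μ(94) = 1, μ(95) = 1, μ(96) = 0, μ(97) = -1, μ(98) = 0, μ(99) = 0, μ(100) = 0, μ(101) = -1, μ(102) = -1, μ(103) = -1, μ(104) = 0, μ(105) = -1, μ(106) = 1, μ(107) = -1, μ(108) = 0, μ(109) = -1, μ(110) = -1, μ(111) = 1, μ(112) = 0, μ(113) = -1, μ(114) = -1, μ(115) = 1, μ(116) = 0, μ(117) = 0, μ(118) = 1, μ(119) = 1, μ(120) = 0, μ(121) = 0, μ(122) = 1, μ(123) = 1, μ(124) = 0, μ(125) = 0, μ(126) = 0, μ(127) = -1, μ(128) = 0, μ(129) = 1, μ(130) = -1, μ(131) = -1, μ(132) = 0, μ(133) = 1, μ(134) = 1, μ(135) = 0, μ(136) = 0, μ(137) = -1, μ(138) = -1, μ(139) = -1, μ(140) = 0, μ(141) = 1, μ(142) = 1, μ(143) = 1, μ(144) = 0. Summing all 144 values: -1. (Mertens function M(x) = Σ_{n ≤ x} μ(n); on average M(x) should be small (PNT ⟺ M(x) = o(x)).)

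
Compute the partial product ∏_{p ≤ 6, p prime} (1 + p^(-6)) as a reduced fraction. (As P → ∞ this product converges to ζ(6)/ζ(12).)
∏ = 7414537/7290000

The primes p ≤ 6 are [2, 3, 5]. For each, (1 + 1/p^6) = (p^6 + 1)/p^6. Multiplying these fractions over p ∈ [2, 3, 5] gives 7414537/7290000. (In the limit P → ∞ this tends to ζ(6)/ζ(12).)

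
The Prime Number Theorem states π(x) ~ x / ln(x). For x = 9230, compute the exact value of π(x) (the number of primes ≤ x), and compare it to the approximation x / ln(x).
π(9230) = 1144;  x/ln(x) ≈ 1010.93;  relative error ≈ 11.63%.

Directly count primes up to 9230: π(9230) = 1144. The PNT approximation gives 9230/ln(9230) ≈ 9230/9.13021 ≈ 1010.93. Relative error (π(x) − x/ln(x)) / π(x) ≈ 11.63%; the approximation is known to undercount slightly (Li(x) is a better estimate).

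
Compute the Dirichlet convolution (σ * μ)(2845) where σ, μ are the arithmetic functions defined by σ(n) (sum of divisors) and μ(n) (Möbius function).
(σ * μ)(2845) = 2845

Divisors of 2845: [1, 5, 569, 2845]. For each d | 2845:
  d = 1: σ(1) · μ(2845/1) = 1 · 1 = 1
  d = 5: σ(5) · μ(2845/5) = 6 · -1 = -6
  d = 569: σ(569) · μ(2845/569) = 570 · -1 = -570
  d = 2845: σ(2845) · μ(2845/2845) = 3420 · 1 = 3420
Summing: (σ * μ)(2845) = 1 + -6 + -570 + 3420 = 2845.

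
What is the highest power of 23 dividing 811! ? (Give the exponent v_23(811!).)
v_23(811!) = 36

Legendre's formula: v_p(n!) = Σ_{k ≥ 1} ⌊n / p^k⌋. For p = 23, n = 811, the terms are:
  ⌊811/23^1⌋ = ⌊811/23⌋ = 35
  ⌊811/23^2⌋ = ⌊811/529⌋ = 1
(the next term ⌊811/23^3⌋ = 0, terminating the sum). Summing: v_23(811!) = 35 + 1 = 36.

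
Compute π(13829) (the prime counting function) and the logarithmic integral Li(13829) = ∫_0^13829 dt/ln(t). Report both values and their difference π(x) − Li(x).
π(13829) = 1634;  Li(13829) ≈ 1654.34;  π(x) − Li(x) ≈ -20.34.

Direct count of primes ≤ 13829 gives π(13829) = 1634. Numerical evaluation of the logarithmic integral gives Li(13829) ≈ 1654.34. The difference π(x) − Li(x) ≈ -20.34 is typically negative for small/moderate x (Li(x) overestimates), though Littlewood's theorem shows this sign changes infinitely often.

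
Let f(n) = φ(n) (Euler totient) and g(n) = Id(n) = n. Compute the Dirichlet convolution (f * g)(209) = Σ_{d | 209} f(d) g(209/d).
(φ * Id)(209) = 777

Divisors of 209: [1, 11, 19, 209]. For each d | 209:
  d = 1: φ(1) · Id(209/1) = 1 · 209 = 209
  d = 11: φ(11) · Id(209/11) = 10 · 19 = 190
  d = 19: φ(19) · Id(209/19) = 18 · 11 = 198
  d = 209: φ(209) · Id(209/209) = 180 · 1 = 180
Summing: (φ * Id)(209) = 209 + 190 + 198 + 180 = 777.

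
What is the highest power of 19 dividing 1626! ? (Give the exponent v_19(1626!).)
v_19(1626!) = 89

Legendre's formula: v_p(n!) = Σ_{k ≥ 1} ⌊n / p^k⌋. For p = 19, n = 1626, the terms are:
  ⌊1626/19^1⌋ = ⌊1626/19⌋ = 85
  ⌊1626/19^2⌋ = ⌊1626/361⌋ = 4
(the next term ⌊1626/19^3⌋ = 0, terminating the sum). Summing: v_19(1626!) = 85 + 4 = 89.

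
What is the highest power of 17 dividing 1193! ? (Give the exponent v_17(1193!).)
v_17(1193!) = 74

Legendre's formula: v_p(n!) = Σ_{k ≥ 1} ⌊n / p^k⌋. For p = 17, n = 1193, the terms are:
  ⌊1193/17^1⌋ = ⌊1193/17⌋ = 70
  ⌊1193/17^2⌋ = ⌊1193/289⌋ = 4
(the next term ⌊1193/17^3⌋ = 0, terminating the sum). Summing: v_17(1193!) = 70 + 4 = 74.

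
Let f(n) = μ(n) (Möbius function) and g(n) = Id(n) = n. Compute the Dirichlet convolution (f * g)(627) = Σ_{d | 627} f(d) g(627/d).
(μ * Id)(627) = 360

Divisors of 627: [1, 3, 11, 19, 33, 57, 209, 627]. For each d | 627:
  d = 1: μ(1) · Id(627/1) = 1 · 627 = 627
  d = 3: μ(3) · Id(627/3) = -1 · 209 = -209
  d = 11: μ(11) · Id(627/11) = -1 · 57 = -57
  d = 19: μ(19) · Id(627/19) = -1 · 33 = -33
  d = 33: μ(33) · Id(627/33) = 1 · 19 = 19
  d = 57: μ(57) · Id(627/57) = 1 · 11 = 11
  d = 209: μ(209) · Id(627/209) = 1 · 3 = 3
  d = 627: μ(627) · Id(627/627) = -1 · 1 = -1
Summing: (μ * Id)(627) = 627 + -209 + -57 + -33 + 19 + 11 + 3 + -1 = 360.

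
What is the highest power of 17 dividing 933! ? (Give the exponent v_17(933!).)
v_17(933!) = 57

Legendre's formula: v_p(n!) = Σ_{k ≥ 1} ⌊n / p^k⌋. For p = 17, n = 933, the terms are:
  ⌊933/17^1⌋ = ⌊933/17⌋ = 54
  ⌊933/17^2⌋ = ⌊933/289⌋ = 3
(the next term ⌊933/17^3⌋ = 0, terminating the sum). Summing: v_17(933!) = 54 + 3 = 57.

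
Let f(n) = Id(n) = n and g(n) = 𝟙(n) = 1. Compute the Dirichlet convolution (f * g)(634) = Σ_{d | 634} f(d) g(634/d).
(Id * 𝟙)(634) = 954

Divisors of 634: [1, 2, 317, 634]. For each d | 634:
  d = 1: Id(1) · 𝟙(634/1) = 1 · 1 = 1
  d = 2: Id(2) · 𝟙(634/2) = 2 · 1 = 2
  d = 317: Id(317) · 𝟙(634/317) = 317 · 1 = 317
  d = 634: Id(634) · 𝟙(634/634) = 634 · 1 = 634
Summing: (Id * 𝟙)(634) = 1 + 2 + 317 + 634 = 954.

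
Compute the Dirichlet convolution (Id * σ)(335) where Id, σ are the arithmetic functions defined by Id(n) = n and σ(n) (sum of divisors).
(Id * σ)(335) = 1485

Divisors of 335: [1, 5, 67, 335]. For each d | 335:
  d = 1: Id(1) · σ(335/1) = 1 · 408 = 408
  d = 5: Id(5) · σ(335/5) = 5 · 68 = 340
  d = 67: Id(67) · σ(335/67) = 67 · 6 = 402
  d = 335: Id(335) · σ(335/335) = 335 · 1 = 335
Summing: (Id * σ)(335) = 408 + 340 + 402 + 335 = 1485.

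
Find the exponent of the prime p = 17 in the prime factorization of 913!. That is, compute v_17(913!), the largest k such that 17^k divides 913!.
v_17(913!) = 56

Legendre's formula: v_p(n!) = Σ_{k ≥ 1} ⌊n / p^k⌋. For p = 17, n = 913, the terms are:
  ⌊913/17^1⌋ = ⌊913/17⌋ = 53
  ⌊913/17^2⌋ = ⌊913/289⌋ = 3
(the next term ⌊913/17^3⌋ = 0, terminating the sum). Summing: v_17(913!) = 53 + 3 = 56.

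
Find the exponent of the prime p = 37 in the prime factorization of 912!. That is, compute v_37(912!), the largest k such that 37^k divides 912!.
v_37(912!) = 24

Legendre's formula: v_p(n!) = Σ_{k ≥ 1} ⌊n / p^k⌋. For p = 37, n = 912, the terms are:
  ⌊912/37^1⌋ = ⌊912/37⌋ = 24
(the next term ⌊912/37^2⌋ = 0, terminating the sum). Summing: v_37(912!) = 24 = 24.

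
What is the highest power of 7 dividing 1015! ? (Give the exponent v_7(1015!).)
v_7(1015!) = 167

Legendre's formula: v_p(n!) = Σ_{k ≥ 1} ⌊n / p^k⌋. For p = 7, n = 1015, the terms are:
  ⌊1015/7^1⌋ = ⌊1015/7⌋ = 145
  ⌊1015/7^2⌋ = ⌊1015/49⌋ = 20
  ⌊1015/7^3⌋ = ⌊1015/343⌋ = 2
(the next term ⌊1015/7^4⌋ = 0, terminating the sum). Summing: v_7(1015!) = 145 + 20 + 2 = 167.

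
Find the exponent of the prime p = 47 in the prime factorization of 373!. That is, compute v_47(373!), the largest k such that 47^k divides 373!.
v_47(373!) = 7

Legendre's formula: v_p(n!) = Σ_{k ≥ 1} ⌊n / p^k⌋. For p = 47, n = 373, the terms are:
  ⌊373/47^1⌋ = ⌊373/47⌋ = 7
(the next term ⌊373/47^2⌋ = 0, terminating the sum). Summing: v_47(373!) = 7 = 7.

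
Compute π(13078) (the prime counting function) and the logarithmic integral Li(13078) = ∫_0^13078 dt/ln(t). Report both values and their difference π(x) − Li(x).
π(13078) = 1556;  Li(13078) ≈ 1575.34;  π(x) − Li(x) ≈ -19.34.

Direct count of primes ≤ 13078 gives π(13078) = 1556. Numerical evaluation of the logarithmic integral gives Li(13078) ≈ 1575.34. The difference π(x) − Li(x) ≈ -19.34 is typically negative for small/moderate x (Li(x) overestimates), though Littlewood's theorem shows this sign changes infinitely often.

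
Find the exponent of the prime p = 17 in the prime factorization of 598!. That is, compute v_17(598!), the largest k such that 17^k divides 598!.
v_17(598!) = 37

Legendre's formula: v_p(n!) = Σ_{k ≥ 1} ⌊n / p^k⌋. For p = 17, n = 598, the terms are:
  ⌊598/17^1⌋ = ⌊598/17⌋ = 35
  ⌊598/17^2⌋ = ⌊598/289⌋ = 2
(the next term ⌊598/17^3⌋ = 0, terminating the sum). Summing: v_17(598!) = 35 + 2 = 37.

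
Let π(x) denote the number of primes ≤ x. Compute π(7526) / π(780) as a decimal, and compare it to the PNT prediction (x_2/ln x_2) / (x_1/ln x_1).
π(7526)/π(780) = 953/137 ≈ 6.9562;  PNT prediction ≈ 7.1984.

π(780) = 137 and π(7526) = 953, so π(7526)/π(780) ≈ 6.9562. The PNT-predicted ratio is (7526/ln(7526)) / (780/ln(780)) ≈ 7.1984. The two agree to within a few percent, as expected.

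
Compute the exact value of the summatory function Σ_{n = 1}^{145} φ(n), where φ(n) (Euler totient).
Σ_{n ≤ 145} φ(n) = 6442

Compute φ(n) for each 1 ≤ n ≤ 145: φ(1) = 1, φ(2) = 1, φ(3) = 2, φ(4) = 2, φ(5) = 4, φ(6) = 2, φ(7) = 6, φ(8) = 4, φ(9) = 6, φ(10) = 4, φ(11) = 10, φ(12) = 4, φ(13) = 12, φ(14) = 6, φ(15) = 8, φ(16) = 8, φ(17) = 16, φ(18) = 6, φ(19) = 18, φ(20) = 8, φ(21) = 12, φ(22) = 10, φ(23) = 22, φ(24) = 8, φ(25) = 20, φ(26) = 12, φ(27) = 18, φ(28) = 12, φ(29) = 28, φ(30) = 8, φ(31) = 30, φ(32) = 16, φ(33) = 20, φ(34) = 16, φ(35) = 24, φ(36) = 12, φ(37) = 36, φ(38) = 18, φ(39) = 24, φ(40) = 16, φ(41) = 40, φ(42) = 12, φ(43) = 42, φ(44) = 20, φ(45) = 24, φ(46) = 22, φ(47) = 46, φ(48) = 16, φ(49) = 42, φ(50) = 20, φ(51) = 32, φ(52) = 24, φ(53) = 52, φ(54) = 18, φ(55) = 40, φ(56) = 24, φ(57) = 36, φ(58) = 28, φ(59) = 58, φ(60) = 16, φ(61) = 60, φ(62) = 30, φ(63) = 36, φ(64) = 32, φ(65) = 48, φ(66) = 20, φ(67) = 66, φ(68) = 32, φ(69) = 44, φ(70) = 24, φ(71) = 70, φ(72) = 24, φ(73) = 72, φ(74) = 36, φ(75) = 40, φ(76) = 36, φ(77) = 60, φ(78) = 24, φ(79) = 78, φ(80) = 32, φ(81) = 54, φ(82) = 40, φ(83) = 82, φ(84) = 24, φ(85) = 64, φ(86) = 42, φ(87) = 56, φ(88) = 40, φ(89) = 88, φ(90) = 24, φ(91) = 72, φ(92) = 44, φ(93) = 60, φ(94) = 46, φ(95) = 72, φ(96) = 32, φ(97) = 96, φ(98) = 42, φ(99) = 60, φ(100) = 40, φ(101) = 100, φ(102) = 32, φ(103) = 102, φ(104) = 48, φ(105) = 48, φ(106) = 52, φ(107) = 106, φ(108) = 36, φ(109) = 108, φ(110) = 40, φ(111) = 72, φ(112) = 48, φ(113) = 112, φ(114) = 36, φ(115) = 88, φ(116) = 56, φ(117) = 72, φ(118) = 58, φ(119) = 96, φ(120) = 32, φ(121) = 110, φ(122) = 60, φ(123) = 80, φ(124) = 60, φ(125) = 100, φ(126) = 36, φ(127) = 126, φ(128) = 64, φ(129) = 84, φ(130) = 48, φ(131) = 130, φ(132) = 40, φ(133) = 108, φ(134) = 66, φ(135) = 72, φ(136) = 64, φ(137) = 136, φ(138) = 44, φ(139) = 138, φ(140) = 48, φ(141) = 92, φ(142) = 70, φ(143) = 120, φ(144) = 48, φ(145) = 112. Summing all 145 values: 6442. (Average order: Σ_{n ≤ x} φ(n) ~ (3/π²) x². For x = 145, (3/π²)·145² ≈ 6390.83.)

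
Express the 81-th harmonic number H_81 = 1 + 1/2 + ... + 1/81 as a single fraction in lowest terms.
H_81 = 44031838385838021258243173365847173/8845597978580177157715301537899200

Direct summation: H_81 = 1 + 1/2 + ... + 1/81. The least common denominator is lcm(1, ..., 81) = 97301577764381948734868316916891200; over this denominator the numerator is 97301577764381948734868316916891200 + 48650788882190974367434158458445600 + 32433859254793982911622772305630400 + 24325394441095487183717079229222800 + 19460315552876389746973663383378240 + 16216929627396991455811386152815200 + 13900225394911706962124045273841600 + 12162697220547743591858539614611400 + 10811286418264660970540924101876800 + 9730157776438194873486831691689120 + 8845597978580177157715301537899200 + 8108464813698495727905693076407600 + 7484736751106303748836024378222400 + 6950112697455853481062022636920800 + 6486771850958796582324554461126080 + 6081348610273871795929269807305700 + 5723622221434232278521665700993600 + 5405643209132330485270462050938400 + 5121135671809576249203595627204800 + 4865078888219097436743415845844560 + 4633408464970568987374681757947200 + 4422798989290088578857650768949600 + 4230503381060084727602970300734400 + 4054232406849247863952846538203800 + 3892063110575277949394732676675648 + 3742368375553151874418012189111200 + 3603762139421553656846974700625600 + 3475056348727926740531011318460400 + 3355226819461446508098907479892800 + 3243385925479398291162277230563040 + 3138760573044578991447365061835200 + 3040674305136935897964634903652850 + 2948532659526725719238433845966400 + 2861811110717116139260832850496800 + 2780045078982341392424809054768320 + 2702821604566165242635231025469200 + 2629772372010322938780224781537600 + 2560567835904788124601797813602400 + 2494912250368767916278674792740800 + 2432539444109548718371707922922280 + 2373209213765413383777276022363200 + 2316704232485284493687340878973600 + 2262827389869347644996937602718400 + 2211399494645044289428825384474800 + 2162257283652932194108184820375360 + 2115251690530042363801485150367200 + 2070246335412381887975921636529600 + 2027116203424623931976423269101900 + 1985746484987386708874863610548800 + 1946031555287638974697366338337824 + 1907874073811410759507221900331200 + 1871184187776575937209006094555600 + 1835878825743055636506949375790400 + 1801881069710776828423487350312800 + 1769119595716035431543060307579840 + 1737528174363963370265505659230200 + 1707045223936525416401198542401600 + 1677613409730723254049453739946400 + 1649179284142066927709632490116800 + 1621692962739699145581138615281520 + 1595107832202982766145382244539200 + 1569380286522289495723682530917600 + 1544469488323522995791560585982400 + 1520337152568467948982317451826425 + 1496947350221260749767204875644480 + 1474266329763362859619216922983200 + 1452262354692267891565198759953600 + 1430905555358558069630416425248400 + 1410167793686694909200990100244800 + 1390022539491170696212404527384160 + 1370444757244816179364342491787200 + 1351410802283082621317615512734600 + 1332898325539478749792716670094400 + 1314886186005161469390112390768800 + 1297354370191759316464910892225216 + 1280283917952394062300898906801200 + 1263656854082882451102185933985600 + 1247456125184383958139337396370400 + 1231665541321290490314788821732800 + 1216269722054774359185853961461140 + 1201254046473851218948991566875200 = 484350222244218233840674907024318903, so H_81 = 484350222244218233840674907024318903/97301577764381948734868316916891200; reducing by gcd(484350222244218233840674907024318903, 97301577764381948734868316916891200) = 11 gives 44031838385838021258243173365847173/8845597978580177157715301537899200 ≈ 4.97782. (The PNT-adjacent estimate ln(81) + γ ≈ 4.97166 matches within O(1/n).)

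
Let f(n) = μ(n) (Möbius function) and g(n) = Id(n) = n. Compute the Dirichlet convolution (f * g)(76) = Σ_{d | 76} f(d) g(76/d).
(μ * Id)(76) = 36

Divisors of 76: [1, 2, 4, 19, 38, 76]. For each d | 76:
  d = 1: μ(1) · Id(76/1) = 1 · 76 = 76
  d = 2: μ(2) · Id(76/2) = -1 · 38 = -38
  d = 4: μ(4) · Id(76/4) = 0 · 19 = 0
  d = 19: μ(19) · Id(76/19) = -1 · 4 = -4
  d = 38: μ(38) · Id(76/38) = 1 · 2 = 2
  d = 76: μ(76) · Id(76/76) = 0 · 1 = 0
Summing: (μ * Id)(76) = 76 + -38 + 0 + -4 + 2 + 0 = 36.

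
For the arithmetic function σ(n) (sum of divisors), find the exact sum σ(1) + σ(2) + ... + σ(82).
Σ_{n ≤ 82} σ(n) = 5561

Compute σ(n) for each 1 ≤ n ≤ 82: σ(1) = 1, σ(2) = 3, σ(3) = 4, σ(4) = 7, σ(5) = 6, σ(6) = 12, σ(7) = 8, σ(8) = 15, σ(9) = 13, σ(10) = 18, σ(11) = 12, σ(12) = 28, σ(13) = 14, σ(14) = 24, σ(15) = 24, σ(16) = 31, σ(17) = 18, σ(18) = 39, σ(19) = 20, σ(20) = 42, σ(21) = 32, σ(22) = 36, σ(23) = 24, σ(24) = 60, σ(25) = 31, σ(26) = 42, σ(27) = 40, σ(28) = 56, σ(29) = 30, σ(30) = 72, σ(31) = 32, σ(32) = 63, σ(33) = 48, σ(34) = 54, σ(35) = 48, σ(36) = 91, σ(37) = 38, σ(38) = 60, σ(39) = 56, σ(40) = 90, σ(41) = 42, σ(42) = 96, σ(43) = 44, σ(44) = 84, σ(45) = 78, σ(46) = 72, σ(47) = 48, σ(48) = 124, σ(49) = 57, σ(50) = 93, σ(51) = 72, σ(52) = 98, σ(53) = 54, σ(54) = 120, σ(55) = 72, σ(56) = 120, σ(57) = 80, σ(58) = 90, σ(59) = 60, σ(60) = 168, σ(61) = 62, σ(62) = 96, σ(63) = 104, σ(64) = 127, σ(65) = 84, σ(66) = 144, σ(67) = 68, σ(68) = 126, σ(69) = 96, σ(70) = 144, σ(71) = 72, σ(72) = 195, σ(73) = 74, σ(74) = 114, σ(75) = 124, σ(76) = 140, σ(77) = 96, σ(78) = 168, σ(79) = 80, σ(80) = 186, σ(81) = 121, σ(82) = 126. Summing all 82 values: 5561. (Average order: Σ_{n ≤ x} σ(n) ~ (π²/12) x². For x = 82, (π²/12)·82² ≈ 5530.27.)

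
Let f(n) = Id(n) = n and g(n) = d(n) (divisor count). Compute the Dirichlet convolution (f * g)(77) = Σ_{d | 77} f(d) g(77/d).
(Id * d)(77) = 117

Divisors of 77: [1, 7, 11, 77]. For each d | 77:
  d = 1: Id(1) · d(77/1) = 1 · 4 = 4
  d = 7: Id(7) · d(77/7) = 7 · 2 = 14
  d = 11: Id(11) · d(77/11) = 11 · 2 = 22
  d = 77: Id(77) · d(77/77) = 77 · 1 = 77
Summing: (Id * d)(77) = 4 + 14 + 22 + 77 = 117.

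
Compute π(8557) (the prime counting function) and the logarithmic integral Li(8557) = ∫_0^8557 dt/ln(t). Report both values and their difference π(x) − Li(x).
π(8557) = 1066;  Li(8557) ≈ 1088.16;  π(x) − Li(x) ≈ -22.16.

Direct count of primes ≤ 8557 gives π(8557) = 1066. Numerical evaluation of the logarithmic integral gives Li(8557) ≈ 1088.16. The difference π(x) − Li(x) ≈ -22.16 is typically negative for small/moderate x (Li(x) overestimates), though Littlewood's theorem shows this sign changes infinitely often.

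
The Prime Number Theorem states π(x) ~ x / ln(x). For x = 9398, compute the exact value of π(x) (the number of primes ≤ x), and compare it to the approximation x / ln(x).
π(9398) = 1162;  x/ln(x) ≈ 1027.30;  relative error ≈ 11.59%.

Directly count primes up to 9398: π(9398) = 1162. The PNT approximation gives 9398/ln(9398) ≈ 9398/9.14825 ≈ 1027.30. Relative error (π(x) − x/ln(x)) / π(x) ≈ 11.59%; the approximation is known to undercount slightly (Li(x) is a better estimate).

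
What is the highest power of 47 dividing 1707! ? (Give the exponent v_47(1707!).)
v_47(1707!) = 36

Legendre's formula: v_p(n!) = Σ_{k ≥ 1} ⌊n / p^k⌋. For p = 47, n = 1707, the terms are:
  ⌊1707/47^1⌋ = ⌊1707/47⌋ = 36
(the next term ⌊1707/47^2⌋ = 0, terminating the sum). Summing: v_47(1707!) = 36 = 36.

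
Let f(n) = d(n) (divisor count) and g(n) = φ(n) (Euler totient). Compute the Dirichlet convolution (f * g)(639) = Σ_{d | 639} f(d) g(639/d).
(d * φ)(639) = 936

Divisors of 639: [1, 3, 9, 71, 213, 639]. For each d | 639:
  d = 1: d(1) · φ(639/1) = 1 · 420 = 420
  d = 3: d(3) · φ(639/3) = 2 · 140 = 280
  d = 9: d(9) · φ(639/9) = 3 · 70 = 210
  d = 71: d(71) · φ(639/71) = 2 · 6 = 12
  d = 213: d(213) · φ(639/213) = 4 · 2 = 8
  d = 639: d(639) · φ(639/639) = 6 · 1 = 6
Summing: (d * φ)(639) = 420 + 280 + 210 + 12 + 8 + 6 = 936.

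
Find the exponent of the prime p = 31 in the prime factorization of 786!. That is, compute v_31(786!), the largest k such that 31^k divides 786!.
v_31(786!) = 25

Legendre's formula: v_p(n!) = Σ_{k ≥ 1} ⌊n / p^k⌋. For p = 31, n = 786, the terms are:
  ⌊786/31^1⌋ = ⌊786/31⌋ = 25
(the next term ⌊786/31^2⌋ = 0, terminating the sum). Summing: v_31(786!) = 25 = 25.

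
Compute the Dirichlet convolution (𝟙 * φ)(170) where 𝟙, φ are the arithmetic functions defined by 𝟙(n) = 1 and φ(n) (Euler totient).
(𝟙 * φ)(170) = 170

Divisors of 170: [1, 2, 5, 10, 17, 34, 85, 170]. For each d | 170:
  d = 1: 𝟙(1) · φ(170/1) = 1 · 64 = 64
  d = 2: 𝟙(2) · φ(170/2) = 1 · 64 = 64
  d = 5: 𝟙(5) · φ(170/5) = 1 · 16 = 16
  d = 10: 𝟙(10) · φ(170/10) = 1 · 16 = 16
  d = 17: 𝟙(17) · φ(170/17) = 1 · 4 = 4
  d = 34: 𝟙(34) · φ(170/34) = 1 · 4 = 4
  d = 85: 𝟙(85) · φ(170/85) = 1 · 1 = 1
  d = 170: 𝟙(170) · φ(170/170) = 1 · 1 = 1
Summing: (𝟙 * φ)(170) = 64 + 64 + 16 + 16 + 4 + 4 + 1 + 1 = 170.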